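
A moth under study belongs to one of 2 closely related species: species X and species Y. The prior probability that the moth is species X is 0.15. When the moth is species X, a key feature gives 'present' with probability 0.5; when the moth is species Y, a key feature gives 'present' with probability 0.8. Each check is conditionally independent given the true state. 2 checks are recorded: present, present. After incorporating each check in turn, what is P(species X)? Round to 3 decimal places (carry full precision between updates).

0.064

After 'present': P(species X) = 0.5·0.1500 / (0.5·0.1500 + 0.8·0.8500) ≈ 0.0993
After 'present': P(species X) = 0.5·0.0993 / (0.5·0.0993 + 0.8·0.9007) ≈ 0.0645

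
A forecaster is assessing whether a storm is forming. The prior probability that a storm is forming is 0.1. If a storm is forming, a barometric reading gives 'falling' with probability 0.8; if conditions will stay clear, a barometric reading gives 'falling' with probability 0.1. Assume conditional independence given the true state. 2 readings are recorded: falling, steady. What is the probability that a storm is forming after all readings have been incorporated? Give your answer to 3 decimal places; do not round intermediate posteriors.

After 'falling': P(storm) = 0.8·0.1000 / (0.8·0.1000 + 0.1·0.9000) ≈ 0.4706
After 'steady': P(storm) = 0.2·0.4706 / (0.2·0.4706 + 0.9·0.5294) ≈ 0.1649

0.165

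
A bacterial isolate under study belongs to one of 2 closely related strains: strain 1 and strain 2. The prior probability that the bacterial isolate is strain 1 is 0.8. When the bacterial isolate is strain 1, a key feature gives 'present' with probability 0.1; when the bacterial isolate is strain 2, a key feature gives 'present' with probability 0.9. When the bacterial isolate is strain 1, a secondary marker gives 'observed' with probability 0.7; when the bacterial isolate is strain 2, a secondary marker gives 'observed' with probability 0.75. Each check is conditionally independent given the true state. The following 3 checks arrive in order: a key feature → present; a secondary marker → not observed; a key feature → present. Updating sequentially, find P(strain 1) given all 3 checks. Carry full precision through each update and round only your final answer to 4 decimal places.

0.0559

After a key feature='present': P(strain 1) = 0.1·0.8000 / (0.1·0.8000 + 0.9·0.2000) ≈ 0.3077
After a secondary marker='not observed': P(strain 1) = 0.3·0.3077 / (0.3·0.3077 + 0.25·0.6923) ≈ 0.3478
After a key feature='present': P(strain 1) = 0.1·0.3478 / (0.1·0.3478 + 0.9·0.6522) ≈ 0.0559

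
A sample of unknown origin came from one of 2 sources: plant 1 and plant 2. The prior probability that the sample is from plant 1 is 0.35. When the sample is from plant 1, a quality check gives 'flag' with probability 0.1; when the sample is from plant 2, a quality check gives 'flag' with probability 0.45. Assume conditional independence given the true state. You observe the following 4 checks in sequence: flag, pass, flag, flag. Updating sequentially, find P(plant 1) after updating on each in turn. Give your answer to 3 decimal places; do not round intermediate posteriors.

0.010

After 'flag': P(plant 1) = 0.1·0.3500 / (0.1·0.3500 + 0.45·0.6500) ≈ 0.1069
After 'pass': P(plant 1) = 0.9·0.1069 / (0.9·0.1069 + 0.55·0.8931) ≈ 0.1637
After 'flag': P(plant 1) = 0.1·0.1637 / (0.1·0.1637 + 0.45·0.8363) ≈ 0.0417
After 'flag': P(plant 1) = 0.1·0.0417 / (0.1·0.0417 + 0.45·0.9583) ≈ 0.0096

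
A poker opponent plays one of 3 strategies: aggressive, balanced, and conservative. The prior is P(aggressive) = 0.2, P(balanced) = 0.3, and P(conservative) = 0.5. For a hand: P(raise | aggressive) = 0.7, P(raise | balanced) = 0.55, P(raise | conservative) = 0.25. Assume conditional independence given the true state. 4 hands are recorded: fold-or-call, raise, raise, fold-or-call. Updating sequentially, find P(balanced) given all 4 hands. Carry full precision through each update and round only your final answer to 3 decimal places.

After 'fold-or-call': normaliser = 0.3·0.2000 + 0.45·0.3000 + 0.75·0.5000; P(aggressive) ≈ 0.1053, P(balanced) ≈ 0.2368, P(conservative) ≈ 0.6579
After 'raise': normaliser = 0.7·0.1053 + 0.55·0.2368 + 0.25·0.6579; P(aggressive) ≈ 0.2000, P(balanced) ≈ 0.3536, P(conservative) ≈ 0.4464
After 'raise': normaliser = 0.7·0.2000 + 0.55·0.3536 + 0.25·0.4464; P(aggressive) ≈ 0.3139, P(balanced) ≈ 0.4359, P(conservative) ≈ 0.2502
After 'fold-or-call': normaliser = 0.3·0.3139 + 0.45·0.4359 + 0.75·0.2502; P(aggressive) ≈ 0.1970, P(balanced) ≈ 0.4104, P(conservative) ≈ 0.3926

0.410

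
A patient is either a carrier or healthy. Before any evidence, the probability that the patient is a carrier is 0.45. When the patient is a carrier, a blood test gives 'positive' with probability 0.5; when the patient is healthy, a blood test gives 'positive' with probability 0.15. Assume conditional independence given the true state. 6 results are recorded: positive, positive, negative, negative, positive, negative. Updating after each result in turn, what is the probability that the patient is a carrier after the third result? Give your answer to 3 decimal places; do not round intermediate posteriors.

0.842

Each posterior becomes the prior for the next update.
After 'positive': P(carrier) = 0.5·0.4500 / (0.5·0.4500 + 0.15·0.5500) ≈ 0.7317
After 'positive': P(carrier) = 0.5·0.7317 / (0.5·0.7317 + 0.15·0.2683) ≈ 0.9009
After 'negative': P(carrier) = 0.5·0.9009 / (0.5·0.9009 + 0.85·0.0991) ≈ 0.8425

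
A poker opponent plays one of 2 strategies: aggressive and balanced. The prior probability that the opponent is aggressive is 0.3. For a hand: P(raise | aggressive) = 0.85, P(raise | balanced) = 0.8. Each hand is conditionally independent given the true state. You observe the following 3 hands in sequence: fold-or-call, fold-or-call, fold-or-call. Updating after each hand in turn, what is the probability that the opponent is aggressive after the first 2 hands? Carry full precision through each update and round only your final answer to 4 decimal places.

0.1942

Apply Bayes' rule sequentially, carrying P(aggressive) forward.
After 'fold-or-call': P(aggressive) = 0.15·0.3000 / (0.15·0.3000 + 0.2·0.7000) ≈ 0.2432
After 'fold-or-call': P(aggressive) = 0.15·0.2432 / (0.15·0.2432 + 0.2·0.7568) ≈ 0.1942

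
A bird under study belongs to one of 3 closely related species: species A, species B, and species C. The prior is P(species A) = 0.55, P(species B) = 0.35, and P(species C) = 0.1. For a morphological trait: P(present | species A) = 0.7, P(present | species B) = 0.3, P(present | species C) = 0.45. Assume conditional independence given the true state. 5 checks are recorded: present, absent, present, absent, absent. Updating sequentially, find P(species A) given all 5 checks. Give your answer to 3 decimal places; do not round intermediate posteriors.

0.339

After 'present': normaliser = 0.7·0.5500 + 0.3·0.3500 + 0.45·0.1000; P(species A) ≈ 0.7196, P(species B) ≈ 0.1963, P(species C) ≈ 0.0841
After 'absent': normaliser = 0.3·0.7196 + 0.7·0.1963 + 0.55·0.0841; P(species A) ≈ 0.5404, P(species B) ≈ 0.3439, P(species C) ≈ 0.1158
After 'present': normaliser = 0.7·0.5404 + 0.3·0.3439 + 0.45·0.1158; P(species A) ≈ 0.7090, P(species B) ≈ 0.1934, P(species C) ≈ 0.0977
After 'absent': normaliser = 0.3·0.7090 + 0.7·0.1934 + 0.55·0.0977; P(species A) ≈ 0.5294, P(species B) ≈ 0.3369, P(species C) ≈ 0.1337
After 'absent': normaliser = 0.3·0.5294 + 0.7·0.3369 + 0.55·0.1337; P(species A) ≈ 0.3392, P(species B) ≈ 0.5037, P(species C) ≈ 0.1571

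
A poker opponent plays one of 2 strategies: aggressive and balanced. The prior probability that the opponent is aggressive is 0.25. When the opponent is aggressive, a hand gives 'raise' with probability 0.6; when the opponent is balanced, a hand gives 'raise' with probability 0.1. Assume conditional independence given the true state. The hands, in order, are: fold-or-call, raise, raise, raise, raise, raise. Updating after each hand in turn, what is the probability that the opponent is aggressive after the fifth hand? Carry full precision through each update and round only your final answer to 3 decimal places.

0.995

Each posterior becomes the prior for the next update.
After 'fold-or-call': P(aggressive) = 0.4·0.2500 / (0.4·0.2500 + 0.9·0.7500) ≈ 0.1290
After 'raise': P(aggressive) = 0.6·0.1290 / (0.6·0.1290 + 0.1·0.8710) ≈ 0.4706
After 'raise': P(aggressive) = 0.6·0.4706 / (0.6·0.4706 + 0.1·0.5294) ≈ 0.8421
After 'raise': P(aggressive) = 0.6·0.8421 / (0.6·0.8421 + 0.1·0.1579) ≈ 0.9697
After 'raise': P(aggressive) = 0.6·0.9697 / (0.6·0.9697 + 0.1·0.0303) ≈ 0.9948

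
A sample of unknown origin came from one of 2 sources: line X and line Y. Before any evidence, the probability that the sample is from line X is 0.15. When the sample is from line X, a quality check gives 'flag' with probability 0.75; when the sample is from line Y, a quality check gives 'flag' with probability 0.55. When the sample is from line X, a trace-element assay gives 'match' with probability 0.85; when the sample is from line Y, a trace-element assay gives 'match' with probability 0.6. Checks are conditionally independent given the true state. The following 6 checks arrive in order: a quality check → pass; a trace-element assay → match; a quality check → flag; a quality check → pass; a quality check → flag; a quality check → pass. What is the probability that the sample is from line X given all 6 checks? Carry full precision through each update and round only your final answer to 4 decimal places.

0.0738

Apply Bayes' rule sequentially, carrying P(line X) forward.
After a quality check='pass': P(line X) = 0.25·0.1500 / (0.25·0.1500 + 0.45·0.8500) ≈ 0.0893
After a trace-element assay='match': P(line X) = 0.85·0.0893 / (0.85·0.0893 + 0.6·0.9107) ≈ 0.1220
After a quality check='flag': P(line X) = 0.75·0.1220 / (0.75·0.1220 + 0.55·0.8780) ≈ 0.1592
After a quality check='pass': P(line X) = 0.25·0.1592 / (0.25·0.1592 + 0.45·0.8408) ≈ 0.0952
After a quality check='flag': P(line X) = 0.75·0.0952 / (0.75·0.0952 + 0.55·0.9048) ≈ 0.1255
After a quality check='pass': P(line X) = 0.25·0.1255 / (0.25·0.1255 + 0.45·0.8745) ≈ 0.0738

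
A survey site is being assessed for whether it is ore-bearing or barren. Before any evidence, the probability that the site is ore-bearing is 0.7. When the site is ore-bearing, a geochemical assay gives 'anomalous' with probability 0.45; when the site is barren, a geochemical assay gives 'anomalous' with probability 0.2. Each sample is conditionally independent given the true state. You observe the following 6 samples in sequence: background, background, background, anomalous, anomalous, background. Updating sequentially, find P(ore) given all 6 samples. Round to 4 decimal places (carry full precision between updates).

After 'background': P(ore) = 0.55·0.7000 / (0.55·0.7000 + 0.8·0.3000) ≈ 0.6160
After 'background': P(ore) = 0.55·0.6160 / (0.55·0.6160 + 0.8·0.3840) ≈ 0.5245
After 'background': P(ore) = 0.55·0.5245 / (0.55·0.5245 + 0.8·0.4755) ≈ 0.4312
After 'anomalous': P(ore) = 0.45·0.4312 / (0.45·0.4312 + 0.2·0.5688) ≈ 0.6304
After 'anomalous': P(ore) = 0.45·0.6304 / (0.45·0.6304 + 0.2·0.3696) ≈ 0.7933
After 'background': P(ore) = 0.55·0.7933 / (0.55·0.7933 + 0.8·0.2067) ≈ 0.7252

0.7252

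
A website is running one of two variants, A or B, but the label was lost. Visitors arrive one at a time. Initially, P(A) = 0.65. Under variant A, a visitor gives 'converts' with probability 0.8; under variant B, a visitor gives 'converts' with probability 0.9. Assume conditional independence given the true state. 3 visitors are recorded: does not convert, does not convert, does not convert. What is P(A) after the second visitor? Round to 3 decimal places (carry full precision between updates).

After 'does not convert': P(A) = 0.2·0.6500 / (0.2·0.6500 + 0.1·0.3500) ≈ 0.7879
After 'does not convert': P(A) = 0.2·0.7879 / (0.2·0.7879 + 0.1·0.2121) ≈ 0.8814

0.881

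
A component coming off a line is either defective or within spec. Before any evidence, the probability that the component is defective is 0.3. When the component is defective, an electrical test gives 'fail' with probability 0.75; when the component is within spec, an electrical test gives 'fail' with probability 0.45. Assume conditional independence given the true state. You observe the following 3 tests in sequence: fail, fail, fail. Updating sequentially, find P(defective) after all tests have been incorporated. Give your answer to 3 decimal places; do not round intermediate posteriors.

After 'fail': P(defective) = 0.75·0.3000 / (0.75·0.3000 + 0.45·0.7000) ≈ 0.4167
After 'fail': P(defective) = 0.75·0.4167 / (0.75·0.4167 + 0.45·0.5833) ≈ 0.5435
After 'fail': P(defective) = 0.75·0.5435 / (0.75·0.5435 + 0.45·0.4565) ≈ 0.6649

0.665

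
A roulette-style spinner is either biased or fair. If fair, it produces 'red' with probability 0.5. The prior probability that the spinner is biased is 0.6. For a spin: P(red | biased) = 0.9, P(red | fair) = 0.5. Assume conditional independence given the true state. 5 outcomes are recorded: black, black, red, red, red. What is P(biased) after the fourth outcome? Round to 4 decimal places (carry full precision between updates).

0.1628

After 'black': P(biased) = 0.1·0.6000 / (0.1·0.6000 + 0.5·0.4000) ≈ 0.2308
After 'black': P(biased) = 0.1·0.2308 / (0.1·0.2308 + 0.5·0.7692) ≈ 0.0566
After 'red': P(biased) = 0.9·0.0566 / (0.9·0.0566 + 0.5·0.9434) ≈ 0.0975
After 'red': P(biased) = 0.9·0.0975 / (0.9·0.0975 + 0.5·0.9025) ≈ 0.1628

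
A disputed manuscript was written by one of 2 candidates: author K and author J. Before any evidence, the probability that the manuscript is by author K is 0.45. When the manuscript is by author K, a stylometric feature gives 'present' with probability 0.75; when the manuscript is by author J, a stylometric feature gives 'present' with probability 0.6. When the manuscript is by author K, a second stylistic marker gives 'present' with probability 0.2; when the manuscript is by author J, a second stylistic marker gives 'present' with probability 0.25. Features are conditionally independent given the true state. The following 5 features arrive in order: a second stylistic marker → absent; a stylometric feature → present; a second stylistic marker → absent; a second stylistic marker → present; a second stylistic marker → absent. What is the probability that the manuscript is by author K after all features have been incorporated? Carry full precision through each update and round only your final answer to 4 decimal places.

0.4982

After a second stylistic marker='absent': P(author K) = 0.8·0.4500 / (0.8·0.4500 + 0.75·0.5500) ≈ 0.4660
After a stylometric feature='present': P(author K) = 0.75·0.4660 / (0.75·0.4660 + 0.6·0.5340) ≈ 0.5217
After a second stylistic marker='absent': P(author K) = 0.8·0.5217 / (0.8·0.5217 + 0.75·0.4783) ≈ 0.5378
After a second stylistic marker='present': P(author K) = 0.2·0.5378 / (0.2·0.5378 + 0.25·0.4622) ≈ 0.4821
After a second stylistic marker='absent': P(author K) = 0.8·0.4821 / (0.8·0.4821 + 0.75·0.5179) ≈ 0.4982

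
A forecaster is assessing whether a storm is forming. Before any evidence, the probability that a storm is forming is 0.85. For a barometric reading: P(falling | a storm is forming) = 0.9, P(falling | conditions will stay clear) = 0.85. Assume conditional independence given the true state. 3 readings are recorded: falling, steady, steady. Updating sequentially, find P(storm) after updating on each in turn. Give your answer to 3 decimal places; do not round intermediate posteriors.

After 'falling': P(storm) = 0.9·0.8500 / (0.9·0.8500 + 0.85·0.1500) ≈ 0.8571
After 'steady': P(storm) = 0.1·0.8571 / (0.1·0.8571 + 0.15·0.1429) ≈ 0.8000
After 'steady': P(storm) = 0.1·0.8000 / (0.1·0.8000 + 0.15·0.2000) ≈ 0.7273

0.727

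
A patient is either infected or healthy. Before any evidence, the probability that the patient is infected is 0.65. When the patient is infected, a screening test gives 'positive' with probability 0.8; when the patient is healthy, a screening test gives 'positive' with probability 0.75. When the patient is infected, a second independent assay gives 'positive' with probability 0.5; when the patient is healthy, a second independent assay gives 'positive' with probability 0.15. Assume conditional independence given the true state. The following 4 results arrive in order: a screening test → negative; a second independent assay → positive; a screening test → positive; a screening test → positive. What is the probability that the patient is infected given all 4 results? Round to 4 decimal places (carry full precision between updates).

0.8493

After a screening test='negative': P(infected) = 0.2·0.6500 / (0.2·0.6500 + 0.25·0.3500) ≈ 0.5977
After a second independent assay='positive': P(infected) = 0.5·0.5977 / (0.5·0.5977 + 0.15·0.4023) ≈ 0.8320
After a screening test='positive': P(infected) = 0.8·0.8320 / (0.8·0.8320 + 0.75·0.1680) ≈ 0.8408
After a screening test='positive': P(infected) = 0.8·0.8408 / (0.8·0.8408 + 0.75·0.1592) ≈ 0.8493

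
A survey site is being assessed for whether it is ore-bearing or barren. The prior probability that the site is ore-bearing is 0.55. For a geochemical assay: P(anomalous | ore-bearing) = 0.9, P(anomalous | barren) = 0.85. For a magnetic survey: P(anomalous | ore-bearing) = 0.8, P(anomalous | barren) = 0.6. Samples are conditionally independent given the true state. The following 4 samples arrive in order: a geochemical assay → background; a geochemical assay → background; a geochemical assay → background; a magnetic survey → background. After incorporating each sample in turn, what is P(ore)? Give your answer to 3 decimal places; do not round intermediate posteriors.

0.153

Each posterior becomes the prior for the next update.
After a geochemical assay='background': P(ore) = 0.1·0.5500 / (0.1·0.5500 + 0.15·0.4500) ≈ 0.4490
After a geochemical assay='background': P(ore) = 0.1·0.4490 / (0.1·0.4490 + 0.15·0.5510) ≈ 0.3520
After a geochemical assay='background': P(ore) = 0.1·0.3520 / (0.1·0.3520 + 0.15·0.6480) ≈ 0.2659
After a magnetic survey='background': P(ore) = 0.2·0.2659 / (0.2·0.2659 + 0.4·0.7341) ≈ 0.1533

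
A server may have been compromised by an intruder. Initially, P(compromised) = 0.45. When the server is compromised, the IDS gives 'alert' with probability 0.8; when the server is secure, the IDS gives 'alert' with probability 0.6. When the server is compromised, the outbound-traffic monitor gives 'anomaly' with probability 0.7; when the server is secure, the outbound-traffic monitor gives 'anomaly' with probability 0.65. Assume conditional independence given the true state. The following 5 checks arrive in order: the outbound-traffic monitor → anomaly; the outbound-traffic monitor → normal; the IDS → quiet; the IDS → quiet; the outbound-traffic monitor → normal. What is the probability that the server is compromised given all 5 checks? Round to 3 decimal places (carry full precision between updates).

0.139

After the outbound-traffic monitor='anomaly': P(compromised) = 0.7·0.4500 / (0.7·0.4500 + 0.65·0.5500) ≈ 0.4684
After the outbound-traffic monitor='normal': P(compromised) = 0.3·0.4684 / (0.3·0.4684 + 0.35·0.5316) ≈ 0.4303
After the IDS='quiet': P(compromised) = 0.2·0.4303 / (0.2·0.4303 + 0.4·0.5697) ≈ 0.2741
After the IDS='quiet': P(compromised) = 0.2·0.2741 / (0.2·0.2741 + 0.4·0.7259) ≈ 0.1588
After the outbound-traffic monitor='normal': P(compromised) = 0.3·0.1588 / (0.3·0.1588 + 0.35·0.8412) ≈ 0.1393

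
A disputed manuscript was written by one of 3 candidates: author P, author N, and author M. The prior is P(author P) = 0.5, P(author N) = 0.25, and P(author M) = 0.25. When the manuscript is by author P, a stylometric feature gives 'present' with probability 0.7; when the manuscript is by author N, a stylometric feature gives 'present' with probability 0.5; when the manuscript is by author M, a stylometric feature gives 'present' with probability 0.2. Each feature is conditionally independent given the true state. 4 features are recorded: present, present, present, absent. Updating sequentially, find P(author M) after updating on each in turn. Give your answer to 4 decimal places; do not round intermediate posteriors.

Each posterior becomes the prior for the next update.
After 'present': normaliser = 0.7·0.5000 + 0.5·0.2500 + 0.2·0.2500; P(author P) ≈ 0.6667, P(author N) ≈ 0.2381, P(author M) ≈ 0.0952
After 'present': normaliser = 0.7·0.6667 + 0.5·0.2381 + 0.2·0.0952; P(author P) ≈ 0.7717, P(author N) ≈ 0.1969, P(author M) ≈ 0.0315
After 'present': normaliser = 0.7·0.7717 + 0.5·0.1969 + 0.2·0.0315; P(author P) ≈ 0.8376, P(author N) ≈ 0.1526, P(author M) ≈ 0.0098
After 'absent': normaliser = 0.3·0.8376 + 0.5·0.1526 + 0.8·0.0098; P(author P) ≈ 0.7492, P(author N) ≈ 0.2275, P(author M) ≈ 0.0233

0.0233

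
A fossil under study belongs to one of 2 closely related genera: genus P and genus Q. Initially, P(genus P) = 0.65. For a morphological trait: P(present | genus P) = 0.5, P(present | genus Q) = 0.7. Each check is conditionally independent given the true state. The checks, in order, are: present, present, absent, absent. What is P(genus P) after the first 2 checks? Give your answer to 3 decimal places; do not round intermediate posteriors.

0.487

Each posterior becomes the prior for the next update.
After 'present': P(genus P) = 0.5·0.6500 / (0.5·0.6500 + 0.7·0.3500) ≈ 0.5702
After 'present': P(genus P) = 0.5·0.5702 / (0.5·0.5702 + 0.7·0.4298) ≈ 0.4865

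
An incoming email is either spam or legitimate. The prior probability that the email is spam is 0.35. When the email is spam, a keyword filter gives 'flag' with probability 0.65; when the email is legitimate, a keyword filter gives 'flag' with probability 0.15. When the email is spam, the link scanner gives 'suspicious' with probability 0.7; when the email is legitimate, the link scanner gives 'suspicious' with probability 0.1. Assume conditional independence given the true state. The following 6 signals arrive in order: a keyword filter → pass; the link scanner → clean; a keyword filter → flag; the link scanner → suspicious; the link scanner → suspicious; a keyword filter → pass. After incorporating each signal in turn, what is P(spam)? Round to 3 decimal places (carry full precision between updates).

Apply Bayes' rule sequentially, carrying P(spam) forward.
After a keyword filter='pass': P(spam) = 0.35·0.3500 / (0.35·0.3500 + 0.85·0.6500) ≈ 0.1815
After the link scanner='clean': P(spam) = 0.3·0.1815 / (0.3·0.1815 + 0.9·0.8185) ≈ 0.0688
After a keyword filter='flag': P(spam) = 0.65·0.0688 / (0.65·0.0688 + 0.15·0.9312) ≈ 0.2426
After the link scanner='suspicious': P(spam) = 0.7·0.2426 / (0.7·0.2426 + 0.1·0.7574) ≈ 0.6915
After the link scanner='suspicious': P(spam) = 0.7·0.6915 / (0.7·0.6915 + 0.1·0.3085) ≈ 0.9401
After a keyword filter='pass': P(spam) = 0.35·0.9401 / (0.35·0.9401 + 0.85·0.0599) ≈ 0.8660

0.866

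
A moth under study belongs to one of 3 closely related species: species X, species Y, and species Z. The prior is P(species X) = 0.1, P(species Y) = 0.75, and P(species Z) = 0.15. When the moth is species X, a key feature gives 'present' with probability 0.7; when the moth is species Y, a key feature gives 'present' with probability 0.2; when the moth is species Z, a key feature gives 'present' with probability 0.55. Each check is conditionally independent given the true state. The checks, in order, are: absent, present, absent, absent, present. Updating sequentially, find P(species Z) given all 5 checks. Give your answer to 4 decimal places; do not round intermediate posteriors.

After 'absent': normaliser = 0.3·0.1000 + 0.8·0.7500 + 0.45·0.1500; P(species X) ≈ 0.0430, P(species Y) ≈ 0.8602, P(species Z) ≈ 0.0968
After 'present': normaliser = 0.7·0.0430 + 0.2·0.8602 + 0.55·0.0968; P(species X) ≈ 0.1179, P(species Y) ≈ 0.6737, P(species Z) ≈ 0.2084
After 'absent': normaliser = 0.3·0.1179 + 0.8·0.6737 + 0.45·0.2084; P(species X) ≈ 0.0529, P(species Y) ≈ 0.8067, P(species Z) ≈ 0.1404
After 'absent': normaliser = 0.3·0.0529 + 0.8·0.8067 + 0.45·0.1404; P(species X) ≈ 0.0219, P(species Y) ≈ 0.8909, P(species Z) ≈ 0.0872
After 'present': normaliser = 0.7·0.0219 + 0.2·0.8909 + 0.55·0.0872; P(species X) ≈ 0.0636, P(species Y) ≈ 0.7378, P(species Z) ≈ 0.1986

0.1986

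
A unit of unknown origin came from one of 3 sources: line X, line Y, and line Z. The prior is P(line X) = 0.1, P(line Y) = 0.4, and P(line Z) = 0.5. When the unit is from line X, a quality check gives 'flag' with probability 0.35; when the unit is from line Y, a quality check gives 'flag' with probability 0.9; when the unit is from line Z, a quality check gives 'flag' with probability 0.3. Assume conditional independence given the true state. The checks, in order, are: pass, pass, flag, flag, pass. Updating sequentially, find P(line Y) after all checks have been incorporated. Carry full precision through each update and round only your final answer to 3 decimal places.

0.017

After 'pass': normaliser = 0.65·0.1000 + 0.1·0.4000 + 0.7·0.5000; P(line X) ≈ 0.1429, P(line Y) ≈ 0.0879, P(line Z) ≈ 0.7692
After 'pass': normaliser = 0.65·0.1429 + 0.1·0.0879 + 0.7·0.7692; P(line X) ≈ 0.1451, P(line Y) ≈ 0.0137, P(line Z) ≈ 0.8412
After 'flag': normaliser = 0.35·0.1451 + 0.9·0.0137 + 0.3·0.8412; P(line X) ≈ 0.1609, P(line Y) ≈ 0.0392, P(line Z) ≈ 0.7999
After 'flag': normaliser = 0.35·0.1609 + 0.9·0.0392 + 0.3·0.7999; P(line X) ≈ 0.1699, P(line Y) ≈ 0.1063, P(line Z) ≈ 0.7238
After 'pass': normaliser = 0.65·0.1699 + 0.1·0.1063 + 0.7·0.7238; P(line X) ≈ 0.1759, P(line Y) ≈ 0.0169, P(line Z) ≈ 0.8071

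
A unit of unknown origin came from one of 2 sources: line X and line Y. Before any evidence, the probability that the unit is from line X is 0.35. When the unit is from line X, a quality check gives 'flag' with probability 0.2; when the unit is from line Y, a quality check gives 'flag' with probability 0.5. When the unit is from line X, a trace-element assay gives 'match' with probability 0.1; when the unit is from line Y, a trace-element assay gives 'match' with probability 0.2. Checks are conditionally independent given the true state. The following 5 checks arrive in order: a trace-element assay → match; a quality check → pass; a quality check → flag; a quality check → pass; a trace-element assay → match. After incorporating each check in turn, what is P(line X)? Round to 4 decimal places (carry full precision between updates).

Each posterior becomes the prior for the next update.
After a trace-element assay='match': P(line X) = 0.1·0.3500 / (0.1·0.3500 + 0.2·0.6500) ≈ 0.2121
After a quality check='pass': P(line X) = 0.8·0.2121 / (0.8·0.2121 + 0.5·0.7879) ≈ 0.3011
After a quality check='flag': P(line X) = 0.2·0.3011 / (0.2·0.3011 + 0.5·0.6989) ≈ 0.1470
After a quality check='pass': P(line X) = 0.8·0.1470 / (0.8·0.1470 + 0.5·0.8530) ≈ 0.2161
After a trace-element assay='match': P(line X) = 0.1·0.2161 / (0.1·0.2161 + 0.2·0.7839) ≈ 0.1211

0.1211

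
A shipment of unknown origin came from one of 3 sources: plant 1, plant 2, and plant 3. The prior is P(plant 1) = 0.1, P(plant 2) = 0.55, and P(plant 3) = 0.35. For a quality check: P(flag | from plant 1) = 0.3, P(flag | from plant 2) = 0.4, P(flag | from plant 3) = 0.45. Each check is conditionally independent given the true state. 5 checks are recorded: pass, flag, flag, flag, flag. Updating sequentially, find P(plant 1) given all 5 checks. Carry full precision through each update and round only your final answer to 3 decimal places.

Apply Bayes' rule sequentially, carrying P(plant 1) forward.
After 'pass': normaliser = 0.7·0.1000 + 0.6·0.5500 + 0.55·0.3500; P(plant 1) ≈ 0.1181, P(plant 2) ≈ 0.5570, P(plant 3) ≈ 0.3249
After 'flag': normaliser = 0.3·0.1181 + 0.4·0.5570 + 0.45·0.3249; P(plant 1) ≈ 0.0876, P(plant 2) ≈ 0.5509, P(plant 3) ≈ 0.3615
After 'flag': normaliser = 0.3·0.0876 + 0.4·0.5509 + 0.45·0.3615; P(plant 1) ≈ 0.0642, P(plant 2) ≈ 0.5383, P(plant 3) ≈ 0.3974
After 'flag': normaliser = 0.3·0.0642 + 0.4·0.5383 + 0.45·0.3974; P(plant 1) ≈ 0.0466, P(plant 2) ≈ 0.5208, P(plant 3) ≈ 0.4326
After 'flag': normaliser = 0.3·0.0466 + 0.4·0.5208 + 0.45·0.4326; P(plant 1) ≈ 0.0335, P(plant 2) ≈ 0.4996, P(plant 3) ≈ 0.4668

0.034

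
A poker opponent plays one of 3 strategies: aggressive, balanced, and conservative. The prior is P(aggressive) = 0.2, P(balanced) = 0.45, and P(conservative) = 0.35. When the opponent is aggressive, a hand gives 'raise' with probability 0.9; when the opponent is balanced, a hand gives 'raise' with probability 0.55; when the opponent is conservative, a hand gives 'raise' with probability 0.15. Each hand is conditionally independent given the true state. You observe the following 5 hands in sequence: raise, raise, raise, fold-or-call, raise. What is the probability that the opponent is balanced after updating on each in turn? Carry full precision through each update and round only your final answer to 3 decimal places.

0.583

Each posterior becomes the prior for the next update.
After 'raise': normaliser = 0.9·0.2000 + 0.55·0.4500 + 0.15·0.3500; P(aggressive) ≈ 0.3750, P(balanced) ≈ 0.5156, P(conservative) ≈ 0.1094
After 'raise': normaliser = 0.9·0.3750 + 0.55·0.5156 + 0.15·0.1094; P(aggressive) ≈ 0.5294, P(balanced) ≈ 0.4449, P(conservative) ≈ 0.0257
After 'raise': normaliser = 0.9·0.5294 + 0.55·0.4449 + 0.15·0.0257; P(aggressive) ≈ 0.6572, P(balanced) ≈ 0.3375, P(conservative) ≈ 0.0053
After 'fold-or-call': normaliser = 0.1·0.6572 + 0.45·0.3375 + 0.85·0.0053; P(aggressive) ≈ 0.2959, P(balanced) ≈ 0.6837, P(conservative) ≈ 0.0204
After 'raise': normaliser = 0.9·0.2959 + 0.55·0.6837 + 0.15·0.0204; P(aggressive) ≈ 0.4126, P(balanced) ≈ 0.5827, P(conservative) ≈ 0.0047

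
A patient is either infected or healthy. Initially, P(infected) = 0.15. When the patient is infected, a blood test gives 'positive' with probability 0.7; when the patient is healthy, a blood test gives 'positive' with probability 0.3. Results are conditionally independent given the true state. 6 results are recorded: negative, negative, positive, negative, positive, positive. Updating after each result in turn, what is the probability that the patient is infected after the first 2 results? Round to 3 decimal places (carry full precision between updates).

Apply Bayes' rule sequentially, carrying P(infected) forward.
After 'negative': P(infected) = 0.3·0.1500 / (0.3·0.1500 + 0.7·0.8500) ≈ 0.0703
After 'negative': P(infected) = 0.3·0.0703 / (0.3·0.0703 + 0.7·0.9297) ≈ 0.0314

0.031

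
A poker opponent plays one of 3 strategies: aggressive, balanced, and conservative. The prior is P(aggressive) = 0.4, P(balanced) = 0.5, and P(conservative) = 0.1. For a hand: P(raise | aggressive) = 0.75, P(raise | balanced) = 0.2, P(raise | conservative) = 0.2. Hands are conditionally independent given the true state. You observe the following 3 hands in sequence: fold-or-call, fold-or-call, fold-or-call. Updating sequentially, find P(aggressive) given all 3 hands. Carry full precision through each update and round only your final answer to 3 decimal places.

0.020

Apply Bayes' rule sequentially, carrying P(aggressive) forward.
After 'fold-or-call': normaliser = 0.25·0.4000 + 0.8·0.5000 + 0.8·0.1000; P(aggressive) ≈ 0.1724, P(balanced) ≈ 0.6897, P(conservative) ≈ 0.1379
After 'fold-or-call': normaliser = 0.25·0.1724 + 0.8·0.6897 + 0.8·0.1379; P(aggressive) ≈ 0.0611, P(balanced) ≈ 0.7824, P(conservative) ≈ 0.1565
After 'fold-or-call': normaliser = 0.25·0.0611 + 0.8·0.7824 + 0.8·0.1565; P(aggressive) ≈ 0.0199, P(balanced) ≈ 0.8167, P(conservative) ≈ 0.1633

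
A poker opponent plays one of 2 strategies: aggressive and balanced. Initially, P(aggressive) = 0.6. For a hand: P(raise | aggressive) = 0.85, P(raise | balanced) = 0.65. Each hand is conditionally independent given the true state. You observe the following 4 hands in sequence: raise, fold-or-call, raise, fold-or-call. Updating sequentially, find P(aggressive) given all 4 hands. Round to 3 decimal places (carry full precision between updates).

0.320

After 'raise': P(aggressive) = 0.85·0.6000 / (0.85·0.6000 + 0.65·0.4000) ≈ 0.6623
After 'fold-or-call': P(aggressive) = 0.15·0.6623 / (0.15·0.6623 + 0.35·0.3377) ≈ 0.4567
After 'raise': P(aggressive) = 0.85·0.4567 / (0.85·0.4567 + 0.65·0.5433) ≈ 0.5237
After 'fold-or-call': P(aggressive) = 0.15·0.5237 / (0.15·0.5237 + 0.35·0.4763) ≈ 0.3203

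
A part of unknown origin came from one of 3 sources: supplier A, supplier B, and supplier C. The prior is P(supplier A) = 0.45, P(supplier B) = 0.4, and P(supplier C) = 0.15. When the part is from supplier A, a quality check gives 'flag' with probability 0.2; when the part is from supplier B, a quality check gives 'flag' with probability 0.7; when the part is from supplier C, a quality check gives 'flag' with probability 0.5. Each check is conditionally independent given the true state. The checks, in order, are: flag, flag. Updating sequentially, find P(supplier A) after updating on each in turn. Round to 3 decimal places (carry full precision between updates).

0.072

After 'flag': normaliser = 0.2·0.4500 + 0.7·0.4000 + 0.5·0.1500; P(supplier A) ≈ 0.2022, P(supplier B) ≈ 0.6292, P(supplier C) ≈ 0.1685
After 'flag': normaliser = 0.2·0.2022 + 0.7·0.6292 + 0.5·0.1685; P(supplier A) ≈ 0.0716, P(supplier B) ≈ 0.7793, P(supplier C) ≈ 0.1491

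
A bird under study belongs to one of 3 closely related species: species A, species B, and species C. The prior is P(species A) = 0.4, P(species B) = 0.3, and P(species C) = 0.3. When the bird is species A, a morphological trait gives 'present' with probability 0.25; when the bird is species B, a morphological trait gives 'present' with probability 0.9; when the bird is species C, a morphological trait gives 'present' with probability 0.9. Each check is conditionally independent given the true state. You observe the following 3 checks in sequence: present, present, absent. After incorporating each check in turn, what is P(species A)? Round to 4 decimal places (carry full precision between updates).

After 'present': normaliser = 0.25·0.4000 + 0.9·0.3000 + 0.9·0.3000; P(species A) ≈ 0.1562, P(species B) ≈ 0.4219, P(species C) ≈ 0.4219
After 'present': normaliser = 0.25·0.1562 + 0.9·0.4219 + 0.9·0.4219; P(species A) ≈ 0.0489, P(species B) ≈ 0.4755, P(species C) ≈ 0.4755
After 'absent': normaliser = 0.75·0.0489 + 0.1·0.4755 + 0.1·0.4755; P(species A) ≈ 0.2784, P(species B) ≈ 0.3608, P(species C) ≈ 0.3608

0.2784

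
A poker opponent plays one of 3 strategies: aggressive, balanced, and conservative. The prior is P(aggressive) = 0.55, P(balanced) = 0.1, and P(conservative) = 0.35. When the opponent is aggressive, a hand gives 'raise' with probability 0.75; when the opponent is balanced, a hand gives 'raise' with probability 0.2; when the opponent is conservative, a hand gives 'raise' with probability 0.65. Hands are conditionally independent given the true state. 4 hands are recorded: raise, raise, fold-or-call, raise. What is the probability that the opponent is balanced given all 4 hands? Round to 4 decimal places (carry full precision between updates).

0.0069

Apply Bayes' rule sequentially, carrying P(balanced) forward.
After 'raise': normaliser = 0.75·0.5500 + 0.2·0.1000 + 0.65·0.3500; P(aggressive) ≈ 0.6250, P(balanced) ≈ 0.0303, P(conservative) ≈ 0.3447
After 'raise': normaliser = 0.75·0.6250 + 0.2·0.0303 + 0.65·0.3447; P(aggressive) ≈ 0.6707, P(balanced) ≈ 0.0087, P(conservative) ≈ 0.3206
After 'fold-or-call': normaliser = 0.25·0.6707 + 0.8·0.0087 + 0.35·0.3206; P(aggressive) ≈ 0.5846, P(balanced) ≈ 0.0242, P(conservative) ≈ 0.3912
After 'raise': normaliser = 0.75·0.5846 + 0.2·0.0242 + 0.65·0.3912; P(aggressive) ≈ 0.6285, P(balanced) ≈ 0.0069, P(conservative) ≈ 0.3645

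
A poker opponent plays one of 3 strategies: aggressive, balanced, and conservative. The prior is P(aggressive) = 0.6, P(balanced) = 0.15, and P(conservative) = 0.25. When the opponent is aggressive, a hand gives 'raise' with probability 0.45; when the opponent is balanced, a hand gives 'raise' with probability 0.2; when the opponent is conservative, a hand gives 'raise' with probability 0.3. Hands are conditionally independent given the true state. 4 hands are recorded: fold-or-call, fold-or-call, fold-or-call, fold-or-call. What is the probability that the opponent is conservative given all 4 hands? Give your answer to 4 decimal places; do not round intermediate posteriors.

0.3403

Each posterior becomes the prior for the next update.
After 'fold-or-call': normaliser = 0.55·0.6000 + 0.8·0.1500 + 0.7·0.2500; P(aggressive) ≈ 0.5280, P(balanced) ≈ 0.1920, P(conservative) ≈ 0.2800
After 'fold-or-call': normaliser = 0.55·0.5280 + 0.8·0.1920 + 0.7·0.2800; P(aggressive) ≈ 0.4537, P(balanced) ≈ 0.2400, P(conservative) ≈ 0.3063
After 'fold-or-call': normaliser = 0.55·0.4537 + 0.8·0.2400 + 0.7·0.3063; P(aggressive) ≈ 0.3805, P(balanced) ≈ 0.2927, P(conservative) ≈ 0.3268
After 'fold-or-call': normaliser = 0.55·0.3805 + 0.8·0.2927 + 0.7·0.3268; P(aggressive) ≈ 0.3113, P(balanced) ≈ 0.3484, P(conservative) ≈ 0.3403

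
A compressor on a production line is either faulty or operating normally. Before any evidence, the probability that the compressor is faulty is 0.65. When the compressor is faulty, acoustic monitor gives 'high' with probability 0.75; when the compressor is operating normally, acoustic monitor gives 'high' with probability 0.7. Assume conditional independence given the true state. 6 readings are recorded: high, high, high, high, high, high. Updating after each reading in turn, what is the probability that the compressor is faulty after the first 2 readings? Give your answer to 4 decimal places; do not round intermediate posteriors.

0.6807

Each posterior becomes the prior for the next update.
After 'high': P(faulty) = 0.75·0.6500 / (0.75·0.6500 + 0.7·0.3500) ≈ 0.6655
After 'high': P(faulty) = 0.75·0.6655 / (0.75·0.6655 + 0.7·0.3345) ≈ 0.6807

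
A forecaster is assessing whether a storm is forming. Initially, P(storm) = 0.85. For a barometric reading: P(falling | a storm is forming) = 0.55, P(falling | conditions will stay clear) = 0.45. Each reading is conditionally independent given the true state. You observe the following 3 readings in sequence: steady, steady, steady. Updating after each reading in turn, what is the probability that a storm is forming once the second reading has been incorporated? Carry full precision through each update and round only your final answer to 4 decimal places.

0.7914

After 'steady': P(storm) = 0.45·0.8500 / (0.45·0.8500 + 0.55·0.1500) ≈ 0.8226
After 'steady': P(storm) = 0.45·0.8226 / (0.45·0.8226 + 0.55·0.1774) ≈ 0.7914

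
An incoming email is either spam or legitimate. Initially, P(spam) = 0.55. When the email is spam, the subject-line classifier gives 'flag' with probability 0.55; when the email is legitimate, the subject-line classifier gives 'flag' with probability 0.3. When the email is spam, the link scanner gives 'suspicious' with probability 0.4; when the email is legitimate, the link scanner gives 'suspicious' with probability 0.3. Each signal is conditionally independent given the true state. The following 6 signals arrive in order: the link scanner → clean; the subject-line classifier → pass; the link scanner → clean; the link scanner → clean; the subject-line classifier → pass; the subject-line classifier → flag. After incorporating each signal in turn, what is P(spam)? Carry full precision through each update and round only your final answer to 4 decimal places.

After the link scanner='clean': P(spam) = 0.6·0.5500 / (0.6·0.5500 + 0.7·0.4500) ≈ 0.5116
After the subject-line classifier='pass': P(spam) = 0.45·0.5116 / (0.45·0.5116 + 0.7·0.4884) ≈ 0.4024
After the link scanner='clean': P(spam) = 0.6·0.4024 / (0.6·0.4024 + 0.7·0.5976) ≈ 0.3660
After the link scanner='clean': P(spam) = 0.6·0.3660 / (0.6·0.3660 + 0.7·0.6340) ≈ 0.3310
After the subject-line classifier='pass': P(spam) = 0.45·0.3310 / (0.45·0.3310 + 0.7·0.6690) ≈ 0.2413
After the subject-line classifier='flag': P(spam) = 0.55·0.2413 / (0.55·0.2413 + 0.3·0.7587) ≈ 0.3683

0.3683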